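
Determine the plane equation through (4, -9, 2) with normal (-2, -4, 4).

The plane through P with normal n = (a, b, c) satisfies n·(r - P) = 0,
i.e. ax + by + cz = a·x₀ + b·y₀ + c·z₀.
d = (-2)·4 + (-4)·(-9) + 4·2
  = -8 + 36 + 8
  = 36
Equation: -2x - 4y + 4z = 36

-2x - 4y + 4z = 36


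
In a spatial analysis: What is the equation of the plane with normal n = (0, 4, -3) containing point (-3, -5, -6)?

The plane through P with normal n = (a, b, c) satisfies n·(r - P) = 0,
i.e. ax + by + cz = a·x₀ + b·y₀ + c·z₀.
d = 0·(-3) + 4·(-5) + (-3)·(-6)
  = 0 - 20 + 18
  = -2
Equation: 4y - 3z = -2

4y - 3z = -2


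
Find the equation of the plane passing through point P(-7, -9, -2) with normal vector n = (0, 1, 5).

The plane through P with normal n = (a, b, c) satisfies n·(r - P) = 0,
i.e. ax + by + cz = a·x₀ + b·y₀ + c·z₀.
d = 0·(-7) + 1·(-9) + 5·(-2)
  = 0 - 9 - 10
  = -19
Equation: y + 5z = -19

y + 5z = -19


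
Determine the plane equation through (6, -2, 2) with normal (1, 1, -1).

The plane through P with normal n = (a, b, c) satisfies n·(r - P) = 0,
i.e. ax + by + cz = a·x₀ + b·y₀ + c·z₀.
d = 1·6 + 1·(-2) + (-1)·2
  = 6 - 2 - 2
  = 2
Equation: x + y - z = 2

x + y - z = 2


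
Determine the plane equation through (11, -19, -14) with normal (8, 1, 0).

The plane through P with normal n = (a, b, c) satisfies n·(r - P) = 0,
i.e. ax + by + cz = a·x₀ + b·y₀ + c·z₀.
d = 8·11 + 1·(-19) + 0·(-14)
  = 88 - 19 + 0
  = 69
Equation: 8x + y = 69

8x + y = 69


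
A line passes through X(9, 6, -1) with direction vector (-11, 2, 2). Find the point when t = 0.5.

P(t) = X + t·d
  = (9 + (-11)·0.5, 6 + 2·0.5, -1 + 2·0.5)
  = (9 - 5.5, 6 + 1, -1 + 1)
  = (3.5, 7, 0)

(3.5, 7, 0)


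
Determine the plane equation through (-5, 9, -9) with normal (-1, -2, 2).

The plane through P with normal n = (a, b, c) satisfies n·(r - P) = 0,
i.e. ax + by + cz = a·x₀ + b·y₀ + c·z₀.
d = (-1)·(-5) + (-2)·9 + 2·(-9)
  = 5 - 18 - 18
  = -31
Equation: -x - 2y + 2z = -31

-x - 2y + 2z = -31


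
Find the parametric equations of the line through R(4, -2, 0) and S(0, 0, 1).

Direction vector d = S - R = (0 - 4, 0 + 2, 1 + 0) = (-4, 2, 1)
Parametric form r = R + t·d:
x = 4 - 4t, y = -2 + 2t, z = 0 + t

x = 4 - 4t, y = -2 + 2t, z = 0 + t


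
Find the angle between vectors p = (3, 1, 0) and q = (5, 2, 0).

p·q = 3·5 + 1·2 + 0·0 = 15 + 2 + 0 = 17
|p| = √(3² + 1² + 0²) = √10 ≈ 3.162
|q| = √(5² + 2² + 0²) = √29 ≈ 5.385
cos θ = (p·q)/(|p||q|) = 17/(3.162·5.385) ≈ 0.9983
θ = arccos(0.9983) ≈ 3.366°

3.366°


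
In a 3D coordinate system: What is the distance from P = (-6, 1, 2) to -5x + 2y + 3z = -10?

distance = |a·x₀ + b·y₀ + c·z₀ - d| / √(a² + b² + c²)
  = |(-5)·(-6) + 2·1 + 3·2 - (-10)| / √((-5)² + 2² + 3²)
  = |30 + 2 + 6 + 10| / √(25 + 4 + 9)
  = |48| / √38
  = 48 / 6.164
  ≈ 7.787

7.787


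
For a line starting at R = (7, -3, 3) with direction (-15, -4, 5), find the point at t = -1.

P(t) = R + t·d
  = (7 + (-15)·(-1), -3 + (-4)·(-1), 3 + 5·(-1))
  = (7 + 15, -3 + 4, 3 - 5)
  = (22, 1, -2)

(22, 1, -2)


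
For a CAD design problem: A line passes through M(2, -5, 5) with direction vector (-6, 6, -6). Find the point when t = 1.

P(t) = M + t·d
  = (2 + (-6)·1, -5 + 6·1, 5 + (-6)·1)
  = (2 - 6, -5 + 6, 5 - 6)
  = (-4, 1, -1)

(-4, 1, -1)


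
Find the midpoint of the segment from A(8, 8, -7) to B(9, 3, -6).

M = ((x₁+x₂)/2, (y₁+y₂)/2, (z₁+z₂)/2)
  = ((8 + 9)/2, (8 + 3)/2, (-7 - 6)/2)
  = (17/2, 11/2, -13/2)
  = (8.5, 5.5, -6.5)

(8.5, 5.5, -6.5)


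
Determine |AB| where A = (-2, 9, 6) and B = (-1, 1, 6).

d = √[(x₂-x₁)² + (y₂-y₁)² + (z₂-z₁)²]
  = √[1² + (-8)² + 0²]
  = √[1 + 64 + 0]
  = √65
  ≈ 8.062

8.062


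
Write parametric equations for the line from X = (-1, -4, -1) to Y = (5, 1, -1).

Direction vector d = Y - X = (5 + 1, 1 + 4, -1 + 1) = (6, 5, 0)
Parametric form r = X + t·d:
x = -1 + 6t, y = -4 + 5t, z = -1

x = -1 + 6t, y = -4 + 5t, z = -1


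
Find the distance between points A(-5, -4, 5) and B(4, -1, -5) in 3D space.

d = √[(x₂-x₁)² + (y₂-y₁)² + (z₂-z₁)²]
  = √[9² + 3² + (-10)²]
  = √[81 + 9 + 100]
  = √190
  ≈ 13.78

13.78


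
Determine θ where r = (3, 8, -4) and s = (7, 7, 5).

r·s = 3·7 + 8·7 + (-4)·5 = 21 + 56 - 20 = 57
|r| = √(3² + 8² + (-4)²) = √89 ≈ 9.434
|s| = √(7² + 7² + 5²) = √123 ≈ 11.09
cos θ = (r·s)/(|r||s|) = 57/(9.434·11.09) ≈ 0.5448
θ = arccos(0.5448) ≈ 56.99°

56.99°


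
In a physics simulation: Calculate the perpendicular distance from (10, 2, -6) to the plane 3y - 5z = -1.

distance = |a·x₀ + b·y₀ + c·z₀ - d| / √(a² + b² + c²)
  = |0·10 + 3·2 + (-5)·(-6) - (-1)| / √(0² + 3² + (-5)²)
  = |0 + 6 + 30 + 1| / √(0 + 9 + 25)
  = |37| / √34
  = 37 / 5.831
  ≈ 6.345

6.345


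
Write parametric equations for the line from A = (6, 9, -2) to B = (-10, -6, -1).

Direction vector d = B - A = (-10 - 6, -6 - 9, -1 + 2) = (-16, -15, 1)
Parametric form r = A + t·d:
x = 6 - 16t, y = 9 - 15t, z = -2 + t

x = 6 - 16t, y = 9 - 15t, z = -2 + t


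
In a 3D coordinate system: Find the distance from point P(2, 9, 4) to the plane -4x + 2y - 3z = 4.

distance = |a·x₀ + b·y₀ + c·z₀ - d| / √(a² + b² + c²)
  = |(-4)·2 + 2·9 + (-3)·4 - 4| / √((-4)² + 2² + (-3)²)
  = |-8 + 18 - 12 - 4| / √(16 + 4 + 9)
  = |-6| / √29
  = 6 / 5.385
  ≈ 1.114

1.114


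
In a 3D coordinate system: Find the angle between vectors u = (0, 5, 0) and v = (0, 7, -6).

u·v = 0·0 + 5·7 + 0·(-6) = 0 + 35 + 0 = 35
|u| = √(0² + 5² + 0²) = √25 ≈ 5
|v| = √(0² + 7² + (-6)²) = √85 ≈ 9.22
cos θ = (u·v)/(|u||v|) = 35/(5·9.22) ≈ 0.7593
θ = arccos(0.7593) ≈ 40.6°

40.6°


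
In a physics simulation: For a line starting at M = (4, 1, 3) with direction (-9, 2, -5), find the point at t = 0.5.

P(t) = M + t·d
  = (4 + (-9)·0.5, 1 + 2·0.5, 3 + (-5)·0.5)
  = (4 - 4.5, 1 + 1, 3 - 2.5)
  = (-0.5, 2, 0.5)

(-0.5, 2, 0.5)


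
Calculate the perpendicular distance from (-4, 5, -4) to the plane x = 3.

distance = |a·x₀ + b·y₀ + c·z₀ - d| / √(a² + b² + c²)
  = |1·(-4) + 0·5 + 0·(-4) - 3| / √(1² + 0² + 0²)
  = |-4 + 0 + 0 - 3| / √(1 + 0 + 0)
  = |-7| / √1
  = 7 / 1
  ≈ 7

7


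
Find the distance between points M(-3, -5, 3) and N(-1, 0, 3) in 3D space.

d = √[(x₂-x₁)² + (y₂-y₁)² + (z₂-z₁)²]
  = √[2² + 5² + 0²]
  = √[4 + 25 + 0]
  = √29
  ≈ 5.385

5.385


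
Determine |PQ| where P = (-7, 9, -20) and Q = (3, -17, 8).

d = √[(x₂-x₁)² + (y₂-y₁)² + (z₂-z₁)²]
  = √[10² + (-26)² + 28²]
  = √[100 + 676 + 784]
  = √1560
  ≈ 39.5

39.5


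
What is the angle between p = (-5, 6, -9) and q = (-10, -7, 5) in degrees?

p·q = (-5)·(-10) + 6·(-7) + (-9)·5 = 50 - 42 - 45 = -37
|p| = √((-5)² + 6² + (-9)²) = √142 ≈ 11.92
|q| = √((-10)² + (-7)² + 5²) = √174 ≈ 13.19
cos θ = (p·q)/(|p||q|) = -37/(11.92·13.19) ≈ -0.2354
θ = arccos(-0.2354) ≈ 103.6°

103.6°


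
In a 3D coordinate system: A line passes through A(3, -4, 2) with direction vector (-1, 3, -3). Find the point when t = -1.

P(t) = A + t·d
  = (3 + (-1)·(-1), -4 + 3·(-1), 2 + (-3)·(-1))
  = (3 + 1, -4 - 3, 2 + 3)
  = (4, -7, 5)

(4, -7, 5)


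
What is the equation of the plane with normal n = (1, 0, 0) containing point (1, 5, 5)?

The plane through P with normal n = (a, b, c) satisfies n·(r - P) = 0,
i.e. ax + by + cz = a·x₀ + b·y₀ + c·z₀.
d = 1·1 + 0·5 + 0·5
  = 1 + 0 + 0
  = 1
Equation: x = 1

x = 1


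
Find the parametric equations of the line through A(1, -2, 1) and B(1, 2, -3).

Direction vector d = B - A = (1 - 1, 2 + 2, -3 - 1) = (0, 4, -4)
Parametric form r = A + t·d:
x = 1, y = -2 + 4t, z = 1 - 4t

x = 1, y = -2 + 4t, z = 1 - 4t


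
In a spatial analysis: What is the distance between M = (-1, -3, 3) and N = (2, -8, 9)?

d = √[(x₂-x₁)² + (y₂-y₁)² + (z₂-z₁)²]
  = √[3² + (-5)² + 6²]
  = √[9 + 25 + 36]
  = √70
  ≈ 8.367

8.367


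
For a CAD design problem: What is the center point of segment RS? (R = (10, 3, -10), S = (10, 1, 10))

M = ((x₁+x₂)/2, (y₁+y₂)/2, (z₁+z₂)/2)
  = ((10 + 10)/2, (3 + 1)/2, (-10 + 10)/2)
  = (20/2, 4/2, 0/2)
  = (10, 2, 0)

(10, 2, 0)


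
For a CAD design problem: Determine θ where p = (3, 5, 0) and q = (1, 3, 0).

p·q = 3·1 + 5·3 + 0·0 = 3 + 15 + 0 = 18
|p| = √(3² + 5² + 0²) = √34 ≈ 5.831
|q| = √(1² + 3² + 0²) = √10 ≈ 3.162
cos θ = (p·q)/(|p||q|) = 18/(5.831·3.162) ≈ 0.9762
θ = arccos(0.9762) ≈ 12.53°

12.53°


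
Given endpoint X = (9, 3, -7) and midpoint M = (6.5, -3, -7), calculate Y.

Y = 2M - X
  = (2·6.5 - 9, 2·(-3) - 3, 2·(-7) - (-7))
  = (13 - 9, -6 - 3, -14 + 7)
  = (4, -9, -7)

(4, -9, -7)


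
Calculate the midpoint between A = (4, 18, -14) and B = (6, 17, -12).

M = ((x₁+x₂)/2, (y₁+y₂)/2, (z₁+z₂)/2)
  = ((4 + 6)/2, (18 + 17)/2, (-14 - 12)/2)
  = (10/2, 35/2, -26/2)
  = (5, 17.5, -13)

(5, 17.5, -13)


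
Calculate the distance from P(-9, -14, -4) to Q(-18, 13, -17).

d = √[(x₂-x₁)² + (y₂-y₁)² + (z₂-z₁)²]
  = √[(-9)² + 27² + (-13)²]
  = √[81 + 729 + 169]
  = √979
  ≈ 31.29

31.29


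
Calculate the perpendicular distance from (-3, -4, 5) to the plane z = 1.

distance = |a·x₀ + b·y₀ + c·z₀ - d| / √(a² + b² + c²)
  = |0·(-3) + 0·(-4) + 1·5 - 1| / √(0² + 0² + 1²)
  = |0 + 0 + 5 - 1| / √(0 + 0 + 1)
  = |4| / √1
  = 4 / 1
  ≈ 4

4


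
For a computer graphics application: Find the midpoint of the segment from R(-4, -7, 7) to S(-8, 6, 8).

M = ((x₁+x₂)/2, (y₁+y₂)/2, (z₁+z₂)/2)
  = ((-4 - 8)/2, (-7 + 6)/2, (7 + 8)/2)
  = (-12/2, -1/2, 15/2)
  = (-6, -0.5, 7.5)

(-6, -0.5, 7.5)


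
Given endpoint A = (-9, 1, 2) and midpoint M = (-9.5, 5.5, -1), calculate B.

B = 2M - A
  = (2·(-9.5) - (-9), 2·5.5 - 1, 2·(-1) - 2)
  = (-19 + 9, 11 - 1, -2 - 2)
  = (-10, 10, -4)

(-10, 10, -4)


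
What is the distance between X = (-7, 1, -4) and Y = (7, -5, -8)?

d = √[(x₂-x₁)² + (y₂-y₁)² + (z₂-z₁)²]
  = √[14² + (-6)² + (-4)²]
  = √[196 + 36 + 16]
  = √248
  ≈ 15.75

15.75


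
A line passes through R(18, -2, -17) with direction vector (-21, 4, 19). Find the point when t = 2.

P(t) = R + t·d
  = (18 + (-21)·2, -2 + 4·2, -17 + 19·2)
  = (18 - 42, -2 + 8, -17 + 38)
  = (-24, 6, 21)

(-24, 6, 21)


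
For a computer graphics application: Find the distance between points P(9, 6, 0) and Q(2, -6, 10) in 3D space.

d = √[(x₂-x₁)² + (y₂-y₁)² + (z₂-z₁)²]
  = √[(-7)² + (-12)² + 10²]
  = √[49 + 144 + 100]
  = √293
  ≈ 17.12

17.12


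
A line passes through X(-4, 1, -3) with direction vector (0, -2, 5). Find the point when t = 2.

P(t) = X + t·d
  = (-4 + 0·2, 1 + (-2)·2, -3 + 5·2)
  = (-4 + 0, 1 - 4, -3 + 10)
  = (-4, -3, 7)

(-4, -3, 7)


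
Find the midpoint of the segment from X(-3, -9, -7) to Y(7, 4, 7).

M = ((x₁+x₂)/2, (y₁+y₂)/2, (z₁+z₂)/2)
  = ((-3 + 7)/2, (-9 + 4)/2, (-7 + 7)/2)
  = (4/2, -5/2, 0/2)
  = (2, -2.5, 0)

(2, -2.5, 0)


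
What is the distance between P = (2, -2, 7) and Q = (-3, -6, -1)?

d = √[(x₂-x₁)² + (y₂-y₁)² + (z₂-z₁)²]
  = √[(-5)² + (-4)² + (-8)²]
  = √[25 + 16 + 64]
  = √105
  ≈ 10.25

10.25


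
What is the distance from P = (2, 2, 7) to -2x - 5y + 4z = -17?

distance = |a·x₀ + b·y₀ + c·z₀ - d| / √(a² + b² + c²)
  = |(-2)·2 + (-5)·2 + 4·7 - (-17)| / √((-2)² + (-5)² + 4²)
  = |-4 - 10 + 28 + 17| / √(4 + 25 + 16)
  = |31| / √45
  = 31 / 6.708
  ≈ 4.621

4.621


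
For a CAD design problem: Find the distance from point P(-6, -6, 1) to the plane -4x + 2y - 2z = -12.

distance = |a·x₀ + b·y₀ + c·z₀ - d| / √(a² + b² + c²)
  = |(-4)·(-6) + 2·(-6) + (-2)·1 - (-12)| / √((-4)² + 2² + (-2)²)
  = |24 - 12 - 2 + 12| / √(16 + 4 + 4)
  = |22| / √24
  = 22 / 4.899
  ≈ 4.491

4.491


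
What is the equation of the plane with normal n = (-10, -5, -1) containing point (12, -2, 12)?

The plane through P with normal n = (a, b, c) satisfies n·(r - P) = 0,
i.e. ax + by + cz = a·x₀ + b·y₀ + c·z₀.
d = (-10)·12 + (-5)·(-2) + (-1)·12
  = -120 + 10 - 12
  = -122
Equation: -10x - 5y - z = -122

-10x - 5y - z = -122


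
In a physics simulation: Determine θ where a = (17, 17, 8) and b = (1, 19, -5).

a·b = 17·1 + 17·19 + 8·(-5) = 17 + 323 - 40 = 300
|a| = √(17² + 17² + 8²) = √642 ≈ 25.34
|b| = √(1² + 19² + (-5)²) = √387 ≈ 19.67
cos θ = (a·b)/(|a||b|) = 300/(25.34·19.67) ≈ 0.6019
θ = arccos(0.6019) ≈ 53°

53°


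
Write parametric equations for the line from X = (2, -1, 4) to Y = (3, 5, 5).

Direction vector d = Y - X = (3 - 2, 5 + 1, 5 - 4) = (1, 6, 1)
Parametric form r = X + t·d:
x = 2 + t, y = -1 + 6t, z = 4 + t

x = 2 + t, y = -1 + 6t, z = 4 + t


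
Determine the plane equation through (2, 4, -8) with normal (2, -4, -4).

The plane through P with normal n = (a, b, c) satisfies n·(r - P) = 0,
i.e. ax + by + cz = a·x₀ + b·y₀ + c·z₀.
d = 2·2 + (-4)·4 + (-4)·(-8)
  = 4 - 16 + 32
  = 20
Equation: 2x - 4y - 4z = 20

2x - 4y - 4z = 20


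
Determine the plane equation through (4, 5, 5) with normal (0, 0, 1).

The plane through P with normal n = (a, b, c) satisfies n·(r - P) = 0,
i.e. ax + by + cz = a·x₀ + b·y₀ + c·z₀.
d = 0·4 + 0·5 + 1·5
  = 0 + 0 + 5
  = 5
Equation: z = 5

z = 5


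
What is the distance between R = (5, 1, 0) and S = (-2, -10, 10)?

d = √[(x₂-x₁)² + (y₂-y₁)² + (z₂-z₁)²]
  = √[(-7)² + (-11)² + 10²]
  = √[49 + 121 + 100]
  = √270
  ≈ 16.43

16.43


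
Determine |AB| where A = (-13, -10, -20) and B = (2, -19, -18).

d = √[(x₂-x₁)² + (y₂-y₁)² + (z₂-z₁)²]
  = √[15² + (-9)² + 2²]
  = √[225 + 81 + 4]
  = √310
  ≈ 17.61

17.61


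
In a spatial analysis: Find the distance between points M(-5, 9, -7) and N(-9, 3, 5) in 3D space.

d = √[(x₂-x₁)² + (y₂-y₁)² + (z₂-z₁)²]
  = √[(-4)² + (-6)² + 12²]
  = √[16 + 36 + 144]
  = √196
  ≈ 14

14


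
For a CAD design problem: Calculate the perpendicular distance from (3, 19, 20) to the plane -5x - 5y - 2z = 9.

distance = |a·x₀ + b·y₀ + c·z₀ - d| / √(a² + b² + c²)
  = |(-5)·3 + (-5)·19 + (-2)·20 - 9| / √((-5)² + (-5)² + (-2)²)
  = |-15 - 95 - 40 - 9| / √(25 + 25 + 4)
  = |-159| / √54
  = 159 / 7.348
  ≈ 21.64

21.64


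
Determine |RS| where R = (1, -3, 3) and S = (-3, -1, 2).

d = √[(x₂-x₁)² + (y₂-y₁)² + (z₂-z₁)²]
  = √[(-4)² + 2² + (-1)²]
  = √[16 + 4 + 1]
  = √21
  ≈ 4.583

4.583


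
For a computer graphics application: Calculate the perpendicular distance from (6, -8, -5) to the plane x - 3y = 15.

distance = |a·x₀ + b·y₀ + c·z₀ - d| / √(a² + b² + c²)
  = |1·6 + (-3)·(-8) + 0·(-5) - 15| / √(1² + (-3)² + 0²)
  = |6 + 24 + 0 - 15| / √(1 + 9 + 0)
  = |15| / √10
  = 15 / 3.162
  ≈ 4.743

4.743


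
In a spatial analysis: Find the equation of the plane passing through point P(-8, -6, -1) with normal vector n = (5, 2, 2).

The plane through P with normal n = (a, b, c) satisfies n·(r - P) = 0,
i.e. ax + by + cz = a·x₀ + b·y₀ + c·z₀.
d = 5·(-8) + 2·(-6) + 2·(-1)
  = -40 - 12 - 2
  = -54
Equation: 5x + 2y + 2z = -54

5x + 2y + 2z = -54


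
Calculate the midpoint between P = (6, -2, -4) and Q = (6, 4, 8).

M = ((x₁+x₂)/2, (y₁+y₂)/2, (z₁+z₂)/2)
  = ((6 + 6)/2, (-2 + 4)/2, (-4 + 8)/2)
  = (12/2, 2/2, 4/2)
  = (6, 1, 2)

(6, 1, 2)


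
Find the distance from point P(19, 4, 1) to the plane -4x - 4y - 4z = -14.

distance = |a·x₀ + b·y₀ + c·z₀ - d| / √(a² + b² + c²)
  = |(-4)·19 + (-4)·4 + (-4)·1 - (-14)| / √((-4)² + (-4)² + (-4)²)
  = |-76 - 16 - 4 + 14| / √(16 + 16 + 16)
  = |-82| / √48
  = 82 / 6.928
  ≈ 11.84

11.84


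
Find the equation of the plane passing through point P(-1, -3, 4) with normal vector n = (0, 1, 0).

The plane through P with normal n = (a, b, c) satisfies n·(r - P) = 0,
i.e. ax + by + cz = a·x₀ + b·y₀ + c·z₀.
d = 0·(-1) + 1·(-3) + 0·4
  = 0 - 3 + 0
  = -3
Equation: y = -3

y = -3


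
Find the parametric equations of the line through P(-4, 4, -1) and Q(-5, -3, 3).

Direction vector d = Q - P = (-5 + 4, -3 - 4, 3 + 1) = (-1, -7, 4)
Parametric form r = P + t·d:
x = -4 - t, y = 4 - 7t, z = -1 + 4t

x = -4 - t, y = 4 - 7t, z = -1 + 4t


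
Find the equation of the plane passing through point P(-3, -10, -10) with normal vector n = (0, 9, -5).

The plane through P with normal n = (a, b, c) satisfies n·(r - P) = 0,
i.e. ax + by + cz = a·x₀ + b·y₀ + c·z₀.
d = 0·(-3) + 9·(-10) + (-5)·(-10)
  = 0 - 90 + 50
  = -40
Equation: 9y - 5z = -40

9y - 5z = -40


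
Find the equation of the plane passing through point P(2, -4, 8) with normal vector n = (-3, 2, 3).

The plane through P with normal n = (a, b, c) satisfies n·(r - P) = 0,
i.e. ax + by + cz = a·x₀ + b·y₀ + c·z₀.
d = (-3)·2 + 2·(-4) + 3·8
  = -6 - 8 + 24
  = 10
Equation: -3x + 2y + 3z = 10

-3x + 2y + 3z = 10


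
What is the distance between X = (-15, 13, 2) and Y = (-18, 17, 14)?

d = √[(x₂-x₁)² + (y₂-y₁)² + (z₂-z₁)²]
  = √[(-3)² + 4² + 12²]
  = √[9 + 16 + 144]
  = √169
  ≈ 13

13


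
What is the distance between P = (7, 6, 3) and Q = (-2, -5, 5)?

d = √[(x₂-x₁)² + (y₂-y₁)² + (z₂-z₁)²]
  = √[(-9)² + (-11)² + 2²]
  = √[81 + 121 + 4]
  = √206
  ≈ 14.35

14.35


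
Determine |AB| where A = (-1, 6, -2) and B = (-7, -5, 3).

d = √[(x₂-x₁)² + (y₂-y₁)² + (z₂-z₁)²]
  = √[(-6)² + (-11)² + 5²]
  = √[36 + 121 + 25]
  = √182
  ≈ 13.49

13.49


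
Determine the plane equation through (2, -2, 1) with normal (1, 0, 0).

The plane through P with normal n = (a, b, c) satisfies n·(r - P) = 0,
i.e. ax + by + cz = a·x₀ + b·y₀ + c·z₀.
d = 1·2 + 0·(-2) + 0·1
  = 2 + 0 + 0
  = 2
Equation: x = 2

x = 2


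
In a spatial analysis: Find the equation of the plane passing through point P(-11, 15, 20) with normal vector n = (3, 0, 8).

The plane through P with normal n = (a, b, c) satisfies n·(r - P) = 0,
i.e. ax + by + cz = a·x₀ + b·y₀ + c·z₀.
d = 3·(-11) + 0·15 + 8·20
  = -33 + 0 + 160
  = 127
Equation: 3x + 8z = 127

3x + 8z = 127


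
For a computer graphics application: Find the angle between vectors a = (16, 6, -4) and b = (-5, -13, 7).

a·b = 16·(-5) + 6·(-13) + (-4)·7 = -80 - 78 - 28 = -186
|a| = √(16² + 6² + (-4)²) = √308 ≈ 17.55
|b| = √((-5)² + (-13)² + 7²) = √243 ≈ 15.59
cos θ = (a·b)/(|a||b|) = -186/(17.55·15.59) ≈ -0.6799
θ = arccos(-0.6799) ≈ 132.8°

132.8°


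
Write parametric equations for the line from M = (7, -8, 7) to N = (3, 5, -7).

Direction vector d = N - M = (3 - 7, 5 + 8, -7 - 7) = (-4, 13, -14)
Parametric form r = M + t·d:
x = 7 - 4t, y = -8 + 13t, z = 7 - 14t

x = 7 - 4t, y = -8 + 13t, z = 7 - 14t


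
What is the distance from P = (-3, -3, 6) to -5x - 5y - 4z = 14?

distance = |a·x₀ + b·y₀ + c·z₀ - d| / √(a² + b² + c²)
  = |(-5)·(-3) + (-5)·(-3) + (-4)·6 - 14| / √((-5)² + (-5)² + (-4)²)
  = |15 + 15 - 24 - 14| / √(25 + 25 + 16)
  = |-8| / √66
  = 8 / 8.124
  ≈ 0.9847

0.9847


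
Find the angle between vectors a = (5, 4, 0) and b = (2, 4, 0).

a·b = 5·2 + 4·4 + 0·0 = 10 + 16 + 0 = 26
|a| = √(5² + 4² + 0²) = √41 ≈ 6.403
|b| = √(2² + 4² + 0²) = √20 ≈ 4.472
cos θ = (a·b)/(|a||b|) = 26/(6.403·4.472) ≈ 0.908
θ = arccos(0.908) ≈ 24.78°

24.78°


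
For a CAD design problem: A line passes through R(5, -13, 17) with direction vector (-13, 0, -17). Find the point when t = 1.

P(t) = R + t·d
  = (5 + (-13)·1, -13 + 0·1, 17 + (-17)·1)
  = (5 - 13, -13 + 0, 17 - 17)
  = (-8, -13, 0)

(-8, -13, 0)


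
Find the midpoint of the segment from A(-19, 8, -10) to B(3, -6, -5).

M = ((x₁+x₂)/2, (y₁+y₂)/2, (z₁+z₂)/2)
  = ((-19 + 3)/2, (8 - 6)/2, (-10 - 5)/2)
  = (-16/2, 2/2, -15/2)
  = (-8, 1, -7.5)

(-8, 1, -7.5)


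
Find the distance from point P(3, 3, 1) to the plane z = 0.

distance = |a·x₀ + b·y₀ + c·z₀ - d| / √(a² + b² + c²)
  = |0·3 + 0·3 + 1·1 - 0| / √(0² + 0² + 1²)
  = |0 + 0 + 1 + 0| / √(0 + 0 + 1)
  = |1| / √1
  = 1 / 1
  ≈ 1

1


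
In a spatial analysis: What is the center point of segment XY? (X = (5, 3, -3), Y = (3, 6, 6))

M = ((x₁+x₂)/2, (y₁+y₂)/2, (z₁+z₂)/2)
  = ((5 + 3)/2, (3 + 6)/2, (-3 + 6)/2)
  = (8/2, 9/2, 3/2)
  = (4, 4.5, 1.5)

(4, 4.5, 1.5)


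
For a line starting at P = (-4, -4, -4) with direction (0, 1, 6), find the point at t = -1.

P(t) = P + t·d
  = (-4 + 0·(-1), -4 + 1·(-1), -4 + 6·(-1))
  = (-4 + 0, -4 - 1, -4 - 6)
  = (-4, -5, -10)

(-4, -5, -10)


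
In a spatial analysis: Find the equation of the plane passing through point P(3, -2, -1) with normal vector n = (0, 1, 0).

The plane through P with normal n = (a, b, c) satisfies n·(r - P) = 0,
i.e. ax + by + cz = a·x₀ + b·y₀ + c·z₀.
d = 0·3 + 1·(-2) + 0·(-1)
  = 0 - 2 + 0
  = -2
Equation: y = -2

y = -2


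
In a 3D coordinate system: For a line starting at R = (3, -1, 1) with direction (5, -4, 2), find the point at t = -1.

P(t) = R + t·d
  = (3 + 5·(-1), -1 + (-4)·(-1), 1 + 2·(-1))
  = (3 - 5, -1 + 4, 1 - 2)
  = (-2, 3, -1)

(-2, 3, -1)


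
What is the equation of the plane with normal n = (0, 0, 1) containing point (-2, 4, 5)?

The plane through P with normal n = (a, b, c) satisfies n·(r - P) = 0,
i.e. ax + by + cz = a·x₀ + b·y₀ + c·z₀.
d = 0·(-2) + 0·4 + 1·5
  = 0 + 0 + 5
  = 5
Equation: z = 5

z = 5


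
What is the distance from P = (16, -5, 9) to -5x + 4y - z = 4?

distance = |a·x₀ + b·y₀ + c·z₀ - d| / √(a² + b² + c²)
  = |(-5)·16 + 4·(-5) + (-1)·9 - 4| / √((-5)² + 4² + (-1)²)
  = |-80 - 20 - 9 - 4| / √(25 + 16 + 1)
  = |-113| / √42
  = 113 / 6.481
  ≈ 17.44

17.44


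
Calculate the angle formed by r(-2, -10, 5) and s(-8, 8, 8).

r·s = (-2)·(-8) + (-10)·8 + 5·8 = 16 - 80 + 40 = -24
|r| = √((-2)² + (-10)² + 5²) = √129 ≈ 11.36
|s| = √((-8)² + 8² + 8²) = √192 ≈ 13.86
cos θ = (r·s)/(|r||s|) = -24/(11.36·13.86) ≈ -0.1525
θ = arccos(-0.1525) ≈ 98.77°

98.77°


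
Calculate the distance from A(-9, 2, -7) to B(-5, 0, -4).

d = √[(x₂-x₁)² + (y₂-y₁)² + (z₂-z₁)²]
  = √[4² + (-2)² + 3²]
  = √[16 + 4 + 9]
  = √29
  ≈ 5.385

5.385


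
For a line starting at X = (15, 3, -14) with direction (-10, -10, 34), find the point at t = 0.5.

P(t) = X + t·d
  = (15 + (-10)·0.5, 3 + (-10)·0.5, -14 + 34·0.5)
  = (15 - 5, 3 - 5, -14 + 17)
  = (10, -2, 3)

(10, -2, 3)


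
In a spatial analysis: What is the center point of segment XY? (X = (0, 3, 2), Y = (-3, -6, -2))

M = ((x₁+x₂)/2, (y₁+y₂)/2, (z₁+z₂)/2)
  = ((0 - 3)/2, (3 - 6)/2, (2 - 2)/2)
  = (-3/2, -3/2, 0/2)
  = (-1.5, -1.5, 0)

(-1.5, -1.5, 0)


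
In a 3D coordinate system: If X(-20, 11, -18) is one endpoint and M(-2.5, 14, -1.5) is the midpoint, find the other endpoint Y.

Y = 2M - X
  = (2·(-2.5) - (-20), 2·14 - 11, 2·(-1.5) - (-18))
  = (-5 + 20, 28 - 11, -3 + 18)
  = (15, 17, 15)

(15, 17, 15)


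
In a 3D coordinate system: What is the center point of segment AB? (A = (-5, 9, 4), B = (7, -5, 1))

M = ((x₁+x₂)/2, (y₁+y₂)/2, (z₁+z₂)/2)
  = ((-5 + 7)/2, (9 - 5)/2, (4 + 1)/2)
  = (2/2, 4/2, 5/2)
  = (1, 2, 2.5)

(1, 2, 2.5)


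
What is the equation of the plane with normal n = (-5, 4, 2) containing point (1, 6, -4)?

The plane through P with normal n = (a, b, c) satisfies n·(r - P) = 0,
i.e. ax + by + cz = a·x₀ + b·y₀ + c·z₀.
d = (-5)·1 + 4·6 + 2·(-4)
  = -5 + 24 - 8
  = 11
Equation: -5x + 4y + 2z = 11

-5x + 4y + 2z = 11


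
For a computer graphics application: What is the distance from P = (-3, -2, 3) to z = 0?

distance = |a·x₀ + b·y₀ + c·z₀ - d| / √(a² + b² + c²)
  = |0·(-3) + 0·(-2) + 1·3 - 0| / √(0² + 0² + 1²)
  = |0 + 0 + 3 + 0| / √(0 + 0 + 1)
  = |3| / √1
  = 3 / 1
  ≈ 3

3


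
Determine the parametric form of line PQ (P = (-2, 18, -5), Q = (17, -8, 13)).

Direction vector d = Q - P = (17 + 2, -8 - 18, 13 + 5) = (19, -26, 18)
Parametric form r = P + t·d:
x = -2 + 19t, y = 18 - 26t, z = -5 + 18t

x = -2 + 19t, y = 18 - 26t, z = -5 + 18t


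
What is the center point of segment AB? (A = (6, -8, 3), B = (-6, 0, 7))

M = ((x₁+x₂)/2, (y₁+y₂)/2, (z₁+z₂)/2)
  = ((6 - 6)/2, (-8 + 0)/2, (3 + 7)/2)
  = (0/2, -8/2, 10/2)
  = (0, -4, 5)

(0, -4, 5)


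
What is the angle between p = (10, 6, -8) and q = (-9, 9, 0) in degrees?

p·q = 10·(-9) + 6·9 + (-8)·0 = -90 + 54 + 0 = -36
|p| = √(10² + 6² + (-8)²) = √200 ≈ 14.14
|q| = √((-9)² + 9² + 0²) = √162 ≈ 12.73
cos θ = (p·q)/(|p||q|) = -36/(14.14·12.73) ≈ -0.2
θ = arccos(-0.2) ≈ 101.5°

101.5°


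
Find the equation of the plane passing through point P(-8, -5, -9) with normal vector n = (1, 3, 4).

The plane through P with normal n = (a, b, c) satisfies n·(r - P) = 0,
i.e. ax + by + cz = a·x₀ + b·y₀ + c·z₀.
d = 1·(-8) + 3·(-5) + 4·(-9)
  = -8 - 15 - 36
  = -59
Equation: x + 3y + 4z = -59

x + 3y + 4z = -59


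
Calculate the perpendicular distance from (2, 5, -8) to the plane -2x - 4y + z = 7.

distance = |a·x₀ + b·y₀ + c·z₀ - d| / √(a² + b² + c²)
  = |(-2)·2 + (-4)·5 + 1·(-8) - 7| / √((-2)² + (-4)² + 1²)
  = |-4 - 20 - 8 - 7| / √(4 + 16 + 1)
  = |-39| / √21
  = 39 / 4.583
  ≈ 8.51

8.51


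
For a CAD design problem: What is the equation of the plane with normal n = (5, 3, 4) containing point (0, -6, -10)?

The plane through P with normal n = (a, b, c) satisfies n·(r - P) = 0,
i.e. ax + by + cz = a·x₀ + b·y₀ + c·z₀.
d = 5·0 + 3·(-6) + 4·(-10)
  = 0 - 18 - 40
  = -58
Equation: 5x + 3y + 4z = -58

5x + 3y + 4z = -58


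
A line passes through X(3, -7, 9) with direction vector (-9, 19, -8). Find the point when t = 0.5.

P(t) = X + t·d
  = (3 + (-9)·0.5, -7 + 19·0.5, 9 + (-8)·0.5)
  = (3 - 4.5, -7 + 9.5, 9 - 4)
  = (-1.5, 2.5, 5)

(-1.5, 2.5, 5)


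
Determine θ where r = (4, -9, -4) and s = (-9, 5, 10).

r·s = 4·(-9) + (-9)·5 + (-4)·10 = -36 - 45 - 40 = -121
|r| = √(4² + (-9)² + (-4)²) = √113 ≈ 10.63
|s| = √((-9)² + 5² + 10²) = √206 ≈ 14.35
cos θ = (r·s)/(|r||s|) = -121/(10.63·14.35) ≈ -0.7931
θ = arccos(-0.7931) ≈ 142.5°

142.5°


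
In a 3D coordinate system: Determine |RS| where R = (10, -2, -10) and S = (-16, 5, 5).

d = √[(x₂-x₁)² + (y₂-y₁)² + (z₂-z₁)²]
  = √[(-26)² + 7² + 15²]
  = √[676 + 49 + 225]
  = √950
  ≈ 30.82

30.82


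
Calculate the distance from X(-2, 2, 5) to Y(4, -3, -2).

d = √[(x₂-x₁)² + (y₂-y₁)² + (z₂-z₁)²]
  = √[6² + (-5)² + (-7)²]
  = √[36 + 25 + 49]
  = √110
  ≈ 10.49

10.49


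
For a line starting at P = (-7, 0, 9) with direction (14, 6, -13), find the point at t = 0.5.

P(t) = P + t·d
  = (-7 + 14·0.5, 0 + 6·0.5, 9 + (-13)·0.5)
  = (-7 + 7, 0 + 3, 9 - 6.5)
  = (0, 3, 2.5)

(0, 3, 2.5)


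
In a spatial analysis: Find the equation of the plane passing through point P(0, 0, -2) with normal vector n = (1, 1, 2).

The plane through P with normal n = (a, b, c) satisfies n·(r - P) = 0,
i.e. ax + by + cz = a·x₀ + b·y₀ + c·z₀.
d = 1·0 + 1·0 + 2·(-2)
  = 0 + 0 - 4
  = -4
Equation: x + y + 2z = -4

x + y + 2z = -4


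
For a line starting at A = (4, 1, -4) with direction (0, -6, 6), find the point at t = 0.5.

P(t) = A + t·d
  = (4 + 0·0.5, 1 + (-6)·0.5, -4 + 6·0.5)
  = (4 + 0, 1 - 3, -4 + 3)
  = (4, -2, -1)

(4, -2, -1)


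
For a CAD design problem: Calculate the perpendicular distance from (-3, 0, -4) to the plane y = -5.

distance = |a·x₀ + b·y₀ + c·z₀ - d| / √(a² + b² + c²)
  = |0·(-3) + 1·0 + 0·(-4) - (-5)| / √(0² + 1² + 0²)
  = |0 + 0 + 0 + 5| / √(0 + 1 + 0)
  = |5| / √1
  = 5 / 1
  ≈ 5

5


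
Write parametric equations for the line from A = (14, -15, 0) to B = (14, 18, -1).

Direction vector d = B - A = (14 - 14, 18 + 15, -1 + 0) = (0, 33, -1)
Parametric form r = A + t·d:
x = 14, y = -15 + 33t, z = 0 - t

x = 14, y = -15 + 33t, z = 0 - t


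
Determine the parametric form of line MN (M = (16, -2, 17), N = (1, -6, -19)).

Direction vector d = N - M = (1 - 16, -6 + 2, -19 - 17) = (-15, -4, -36)
Parametric form r = M + t·d:
x = 16 - 15t, y = -2 - 4t, z = 17 - 36t

x = 16 - 15t, y = -2 - 4t, z = 17 - 36t


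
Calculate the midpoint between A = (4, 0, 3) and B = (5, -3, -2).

M = ((x₁+x₂)/2, (y₁+y₂)/2, (z₁+z₂)/2)
  = ((4 + 5)/2, (0 - 3)/2, (3 - 2)/2)
  = (9/2, -3/2, 1/2)
  = (4.5, -1.5, 0.5)

(4.5, -1.5, 0.5)


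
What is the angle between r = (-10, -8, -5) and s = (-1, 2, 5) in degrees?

r·s = (-10)·(-1) + (-8)·2 + (-5)·5 = 10 - 16 - 25 = -31
|r| = √((-10)² + (-8)² + (-5)²) = √189 ≈ 13.75
|s| = √((-1)² + 2² + 5²) = √30 ≈ 5.477
cos θ = (r·s)/(|r||s|) = -31/(13.75·5.477) ≈ -0.4117
θ = arccos(-0.4117) ≈ 114.3°

114.3°


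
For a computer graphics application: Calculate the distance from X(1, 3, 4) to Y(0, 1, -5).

d = √[(x₂-x₁)² + (y₂-y₁)² + (z₂-z₁)²]
  = √[(-1)² + (-2)² + (-9)²]
  = √[1 + 4 + 81]
  = √86
  ≈ 9.274

9.274


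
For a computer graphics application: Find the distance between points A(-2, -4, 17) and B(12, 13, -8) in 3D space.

d = √[(x₂-x₁)² + (y₂-y₁)² + (z₂-z₁)²]
  = √[14² + 17² + (-25)²]
  = √[196 + 289 + 625]
  = √1110
  ≈ 33.32

33.32


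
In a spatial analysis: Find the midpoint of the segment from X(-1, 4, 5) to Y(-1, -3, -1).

M = ((x₁+x₂)/2, (y₁+y₂)/2, (z₁+z₂)/2)
  = ((-1 - 1)/2, (4 - 3)/2, (5 - 1)/2)
  = (-2/2, 1/2, 4/2)
  = (-1, 0.5, 2)

(-1, 0.5, 2)


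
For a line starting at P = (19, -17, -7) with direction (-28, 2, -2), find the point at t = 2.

P(t) = P + t·d
  = (19 + (-28)·2, -17 + 2·2, -7 + (-2)·2)
  = (19 - 56, -17 + 4, -7 - 4)
  = (-37, -13, -11)

(-37, -13, -11)


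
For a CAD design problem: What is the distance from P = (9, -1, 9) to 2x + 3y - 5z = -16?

distance = |a·x₀ + b·y₀ + c·z₀ - d| / √(a² + b² + c²)
  = |2·9 + 3·(-1) + (-5)·9 - (-16)| / √(2² + 3² + (-5)²)
  = |18 - 3 - 45 + 16| / √(4 + 9 + 25)
  = |-14| / √38
  = 14 / 6.164
  ≈ 2.271

2.271


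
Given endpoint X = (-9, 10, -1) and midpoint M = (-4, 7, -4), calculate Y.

Y = 2M - X
  = (2·(-4) - (-9), 2·7 - 10, 2·(-4) - (-1))
  = (-8 + 9, 14 - 10, -8 + 1)
  = (1, 4, -7)

(1, 4, -7)


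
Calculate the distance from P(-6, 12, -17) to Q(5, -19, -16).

d = √[(x₂-x₁)² + (y₂-y₁)² + (z₂-z₁)²]
  = √[11² + (-31)² + 1²]
  = √[121 + 961 + 1]
  = √1083
  ≈ 32.91

32.91


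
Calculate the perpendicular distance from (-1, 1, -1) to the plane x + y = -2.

distance = |a·x₀ + b·y₀ + c·z₀ - d| / √(a² + b² + c²)
  = |1·(-1) + 1·1 + 0·(-1) - (-2)| / √(1² + 1² + 0²)
  = |-1 + 1 + 0 + 2| / √(1 + 1 + 0)
  = |2| / √2
  = 2 / 1.414
  ≈ 1.414

1.414


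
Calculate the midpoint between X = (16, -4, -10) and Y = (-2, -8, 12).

M = ((x₁+x₂)/2, (y₁+y₂)/2, (z₁+z₂)/2)
  = ((16 - 2)/2, (-4 - 8)/2, (-10 + 12)/2)
  = (14/2, -12/2, 2/2)
  = (7, -6, 1)

(7, -6, 1)


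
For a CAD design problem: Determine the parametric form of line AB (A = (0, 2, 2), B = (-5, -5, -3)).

Direction vector d = B - A = (-5 + 0, -5 - 2, -3 - 2) = (-5, -7, -5)
Parametric form r = A + t·d:
x = 0 - 5t, y = 2 - 7t, z = 2 - 5t

x = 0 - 5t, y = 2 - 7t, z = 2 - 5t


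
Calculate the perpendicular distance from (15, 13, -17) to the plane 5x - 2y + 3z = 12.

distance = |a·x₀ + b·y₀ + c·z₀ - d| / √(a² + b² + c²)
  = |5·15 + (-2)·13 + 3·(-17) - 12| / √(5² + (-2)² + 3²)
  = |75 - 26 - 51 - 12| / √(25 + 4 + 9)
  = |-14| / √38
  = 14 / 6.164
  ≈ 2.271

2.271


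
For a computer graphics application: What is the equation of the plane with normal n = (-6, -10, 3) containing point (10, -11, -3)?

The plane through P with normal n = (a, b, c) satisfies n·(r - P) = 0,
i.e. ax + by + cz = a·x₀ + b·y₀ + c·z₀.
d = (-6)·10 + (-10)·(-11) + 3·(-3)
  = -60 + 110 - 9
  = 41
Equation: -6x - 10y + 3z = 41

-6x - 10y + 3z = 41


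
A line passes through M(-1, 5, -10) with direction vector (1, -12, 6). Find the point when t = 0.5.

P(t) = M + t·d
  = (-1 + 1·0.5, 5 + (-12)·0.5, -10 + 6·0.5)
  = (-1 + 0.5, 5 - 6, -10 + 3)
  = (-0.5, -1, -7)

(-0.5, -1, -7)


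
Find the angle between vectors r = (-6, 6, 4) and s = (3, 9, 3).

r·s = (-6)·3 + 6·9 + 4·3 = -18 + 54 + 12 = 48
|r| = √((-6)² + 6² + 4²) = √88 ≈ 9.381
|s| = √(3² + 9² + 3²) = √99 ≈ 9.95
cos θ = (r·s)/(|r||s|) = 48/(9.381·9.95) ≈ 0.5143
θ = arccos(0.5143) ≈ 59.05°

59.05°


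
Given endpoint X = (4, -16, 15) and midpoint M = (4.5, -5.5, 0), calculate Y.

Y = 2M - X
  = (2·4.5 - 4, 2·(-5.5) - (-16), 2·0 - 15)
  = (9 - 4, -11 + 16, 0 - 15)
  = (5, 5, -15)

(5, 5, -15)


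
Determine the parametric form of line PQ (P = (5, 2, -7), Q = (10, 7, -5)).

Direction vector d = Q - P = (10 - 5, 7 - 2, -5 + 7) = (5, 5, 2)
Parametric form r = P + t·d:
x = 5 + 5t, y = 2 + 5t, z = -7 + 2t

x = 5 + 5t, y = 2 + 5t, z = -7 + 2t


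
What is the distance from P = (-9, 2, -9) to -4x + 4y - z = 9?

distance = |a·x₀ + b·y₀ + c·z₀ - d| / √(a² + b² + c²)
  = |(-4)·(-9) + 4·2 + (-1)·(-9) - 9| / √((-4)² + 4² + (-1)²)
  = |36 + 8 + 9 - 9| / √(16 + 16 + 1)
  = |44| / √33
  = 44 / 5.745
  ≈ 7.659

7.659


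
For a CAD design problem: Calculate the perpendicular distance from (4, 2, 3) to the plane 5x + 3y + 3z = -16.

distance = |a·x₀ + b·y₀ + c·z₀ - d| / √(a² + b² + c²)
  = |5·4 + 3·2 + 3·3 - (-16)| / √(5² + 3² + 3²)
  = |20 + 6 + 9 + 16| / √(25 + 9 + 9)
  = |51| / √43
  = 51 / 6.557
  ≈ 7.777

7.777


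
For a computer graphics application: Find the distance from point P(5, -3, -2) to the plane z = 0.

distance = |a·x₀ + b·y₀ + c·z₀ - d| / √(a² + b² + c²)
  = |0·5 + 0·(-3) + 1·(-2) - 0| / √(0² + 0² + 1²)
  = |0 + 0 - 2 + 0| / √(0 + 0 + 1)
  = |-2| / √1
  = 2 / 1
  ≈ 2

2


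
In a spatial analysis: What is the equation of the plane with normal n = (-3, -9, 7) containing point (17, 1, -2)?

The plane through P with normal n = (a, b, c) satisfies n·(r - P) = 0,
i.e. ax + by + cz = a·x₀ + b·y₀ + c·z₀.
d = (-3)·17 + (-9)·1 + 7·(-2)
  = -51 - 9 - 14
  = -74
Equation: -3x - 9y + 7z = -74

-3x - 9y + 7z = -74


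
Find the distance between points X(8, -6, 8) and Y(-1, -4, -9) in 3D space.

d = √[(x₂-x₁)² + (y₂-y₁)² + (z₂-z₁)²]
  = √[(-9)² + 2² + (-17)²]
  = √[81 + 4 + 289]
  = √374
  ≈ 19.34

19.34


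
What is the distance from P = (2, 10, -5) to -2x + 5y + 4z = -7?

distance = |a·x₀ + b·y₀ + c·z₀ - d| / √(a² + b² + c²)
  = |(-2)·2 + 5·10 + 4·(-5) - (-7)| / √((-2)² + 5² + 4²)
  = |-4 + 50 - 20 + 7| / √(4 + 25 + 16)
  = |33| / √45
  = 33 / 6.708
  ≈ 4.919

4.919


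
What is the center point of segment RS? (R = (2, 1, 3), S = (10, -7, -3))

M = ((x₁+x₂)/2, (y₁+y₂)/2, (z₁+z₂)/2)
  = ((2 + 10)/2, (1 - 7)/2, (3 - 3)/2)
  = (12/2, -6/2, 0/2)
  = (6, -3, 0)

(6, -3, 0)


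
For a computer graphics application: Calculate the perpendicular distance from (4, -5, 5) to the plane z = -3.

distance = |a·x₀ + b·y₀ + c·z₀ - d| / √(a² + b² + c²)
  = |0·4 + 0·(-5) + 1·5 - (-3)| / √(0² + 0² + 1²)
  = |0 + 0 + 5 + 3| / √(0 + 0 + 1)
  = |8| / √1
  = 8 / 1
  ≈ 8

8


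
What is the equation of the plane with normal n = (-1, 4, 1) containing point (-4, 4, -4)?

The plane through P with normal n = (a, b, c) satisfies n·(r - P) = 0,
i.e. ax + by + cz = a·x₀ + b·y₀ + c·z₀.
d = (-1)·(-4) + 4·4 + 1·(-4)
  = 4 + 16 - 4
  = 16
Equation: -x + 4y + z = 16

-x + 4y + z = 16


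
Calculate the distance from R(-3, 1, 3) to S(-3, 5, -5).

d = √[(x₂-x₁)² + (y₂-y₁)² + (z₂-z₁)²]
  = √[0² + 4² + (-8)²]
  = √[0 + 16 + 64]
  = √80
  ≈ 8.944

8.944


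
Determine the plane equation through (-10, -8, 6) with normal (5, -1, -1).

The plane through P with normal n = (a, b, c) satisfies n·(r - P) = 0,
i.e. ax + by + cz = a·x₀ + b·y₀ + c·z₀.
d = 5·(-10) + (-1)·(-8) + (-1)·6
  = -50 + 8 - 6
  = -48
Equation: 5x - y - z = -48

5x - y - z = -48


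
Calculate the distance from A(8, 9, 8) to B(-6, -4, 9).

d = √[(x₂-x₁)² + (y₂-y₁)² + (z₂-z₁)²]
  = √[(-14)² + (-13)² + 1²]
  = √[196 + 169 + 1]
  = √366
  ≈ 19.13

19.13


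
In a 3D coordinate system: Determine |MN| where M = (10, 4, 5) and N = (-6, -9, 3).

d = √[(x₂-x₁)² + (y₂-y₁)² + (z₂-z₁)²]
  = √[(-16)² + (-13)² + (-2)²]
  = √[256 + 169 + 4]
  = √429
  ≈ 20.71

20.71


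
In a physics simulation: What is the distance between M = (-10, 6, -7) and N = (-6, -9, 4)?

d = √[(x₂-x₁)² + (y₂-y₁)² + (z₂-z₁)²]
  = √[4² + (-15)² + 11²]
  = √[16 + 225 + 121]
  = √362
  ≈ 19.03

19.03


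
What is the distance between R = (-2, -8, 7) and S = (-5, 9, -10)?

d = √[(x₂-x₁)² + (y₂-y₁)² + (z₂-z₁)²]
  = √[(-3)² + 17² + (-17)²]
  = √[9 + 289 + 289]
  = √587
  ≈ 24.23

24.23


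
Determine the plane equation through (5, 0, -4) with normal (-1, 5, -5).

The plane through P with normal n = (a, b, c) satisfies n·(r - P) = 0,
i.e. ax + by + cz = a·x₀ + b·y₀ + c·z₀.
d = (-1)·5 + 5·0 + (-5)·(-4)
  = -5 + 0 + 20
  = 15
Equation: -x + 5y - 5z = 15

-x + 5y - 5z = 15


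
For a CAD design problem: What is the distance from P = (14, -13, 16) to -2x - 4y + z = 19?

distance = |a·x₀ + b·y₀ + c·z₀ - d| / √(a² + b² + c²)
  = |(-2)·14 + (-4)·(-13) + 1·16 - 19| / √((-2)² + (-4)² + 1²)
  = |-28 + 52 + 16 - 19| / √(4 + 16 + 1)
  = |21| / √21
  = 21 / 4.583
  ≈ 4.583

4.583


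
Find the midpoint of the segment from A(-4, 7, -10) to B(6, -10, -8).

M = ((x₁+x₂)/2, (y₁+y₂)/2, (z₁+z₂)/2)
  = ((-4 + 6)/2, (7 - 10)/2, (-10 - 8)/2)
  = (2/2, -3/2, -18/2)
  = (1, -1.5, -9)

(1, -1.5, -9)


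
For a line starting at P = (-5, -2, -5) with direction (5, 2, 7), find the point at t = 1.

P(t) = P + t·d
  = (-5 + 5·1, -2 + 2·1, -5 + 7·1)
  = (-5 + 5, -2 + 2, -5 + 7)
  = (0, 0, 2)

(0, 0, 2)


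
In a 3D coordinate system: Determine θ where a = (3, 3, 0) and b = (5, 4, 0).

a·b = 3·5 + 3·4 + 0·0 = 15 + 12 + 0 = 27
|a| = √(3² + 3² + 0²) = √18 ≈ 4.243
|b| = √(5² + 4² + 0²) = √41 ≈ 6.403
cos θ = (a·b)/(|a||b|) = 27/(4.243·6.403) ≈ 0.9939
θ = arccos(0.9939) ≈ 6.34°

6.34°


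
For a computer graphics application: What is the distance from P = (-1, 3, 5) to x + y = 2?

distance = |a·x₀ + b·y₀ + c·z₀ - d| / √(a² + b² + c²)
  = |1·(-1) + 1·3 + 0·5 - 2| / √(1² + 1² + 0²)
  = |-1 + 3 + 0 - 2| / √(1 + 1 + 0)
  = |0| / √2
  = 0 / 1.414
  ≈ 0

0


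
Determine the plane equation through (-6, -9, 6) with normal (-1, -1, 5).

The plane through P with normal n = (a, b, c) satisfies n·(r - P) = 0,
i.e. ax + by + cz = a·x₀ + b·y₀ + c·z₀.
d = (-1)·(-6) + (-1)·(-9) + 5·6
  = 6 + 9 + 30
  = 45
Equation: -x - y + 5z = 45

-x - y + 5z = 45
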